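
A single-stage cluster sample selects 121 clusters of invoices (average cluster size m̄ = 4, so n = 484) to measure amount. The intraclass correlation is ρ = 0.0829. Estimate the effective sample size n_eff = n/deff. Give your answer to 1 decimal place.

deff = 1 + (4 − 1)·0.0829 = 1 + 0.2487 = 1.2487.
n_eff = 484 / 1.2487 = 387.6.

387.6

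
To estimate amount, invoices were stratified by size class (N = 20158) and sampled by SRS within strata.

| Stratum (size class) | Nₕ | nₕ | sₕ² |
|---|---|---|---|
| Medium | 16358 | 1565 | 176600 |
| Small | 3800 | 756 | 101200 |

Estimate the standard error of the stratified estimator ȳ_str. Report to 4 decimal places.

Var(ȳ_str) = Σₕ Wₕ²(1 − fₕ)sₕ²/nₕ with Wₕ = Nₕ/N, N = 20158.
Medium: Wₕ = 0.81148924; term = 0.81148924²·(1 − 0.09567184)·176600/1565 = 67.199793.
Small: Wₕ = 0.18851076; term = 0.18851076²·(1 − 0.19894737)·101200/756 = 3.8105887.
Sum = 71.010382.
SE = √(71.010382) = 8.4268.

8.4268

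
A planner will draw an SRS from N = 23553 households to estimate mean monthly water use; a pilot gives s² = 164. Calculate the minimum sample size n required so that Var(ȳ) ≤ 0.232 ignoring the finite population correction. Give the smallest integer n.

Without fpc, n₀ = s²/D = 164/0.232 = 706.8966.
Rounding up, n = 707.

707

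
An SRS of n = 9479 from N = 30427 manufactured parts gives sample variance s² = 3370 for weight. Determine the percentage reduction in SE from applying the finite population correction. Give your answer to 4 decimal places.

17.0261

f = n/N = 9479/30427 = 0.31153252.
SE_no-fpc = √(s²/n) = 0.59625727; SE_fpc = √((1−f)s²/n) = 0.49473815.
Ratio = √(1−f) = 0.82973940. Reduction = 100·(1 − 0.82973940) = 17.0261%.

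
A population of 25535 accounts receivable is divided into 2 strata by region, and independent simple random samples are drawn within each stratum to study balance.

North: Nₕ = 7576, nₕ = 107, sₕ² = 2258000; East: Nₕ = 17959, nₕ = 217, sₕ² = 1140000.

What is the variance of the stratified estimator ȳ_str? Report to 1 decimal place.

4398.5

Var(ȳ_str) = Σₕ Wₕ²(1 − fₕ)sₕ²/nₕ with Wₕ = Nₕ/N, N = 25535.
North: Wₕ = 0.29669082; term = 0.29669082²·(1 − 0.01412355)·2258000/107 = 1831.3479.
East: Wₕ = 0.70330918; term = 0.70330918²·(1 − 0.01208308)·1140000/217 = 2567.1906.
Sum = 4398.5385.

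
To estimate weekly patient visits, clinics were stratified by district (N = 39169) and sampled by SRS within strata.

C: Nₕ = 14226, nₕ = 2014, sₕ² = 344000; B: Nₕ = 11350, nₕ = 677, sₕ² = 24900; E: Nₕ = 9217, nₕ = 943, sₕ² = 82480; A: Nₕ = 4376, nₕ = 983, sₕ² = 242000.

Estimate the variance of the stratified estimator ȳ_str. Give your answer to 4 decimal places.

Var(ȳ_str) = Σₕ Wₕ²(1 − fₕ)sₕ²/nₕ with Wₕ = Nₕ/N, N = 39169.
C: Wₕ = 0.36319538; term = 0.36319538²·(1 − 0.14157177)·344000/2014 = 19.341209.
B: Wₕ = 0.28976997; term = 0.28976997²·(1 − 0.05964758)·24900/677 = 2.9040767.
E: Wₕ = 0.23531364; term = 0.23531364²·(1 − 0.10231095)·82480/943 = 4.3476752.
A: Wₕ = 0.11172100; term = 0.11172100²·(1 − 0.22463437)·242000/983 = 2.3825282.
Sum = 28.975489.

28.9755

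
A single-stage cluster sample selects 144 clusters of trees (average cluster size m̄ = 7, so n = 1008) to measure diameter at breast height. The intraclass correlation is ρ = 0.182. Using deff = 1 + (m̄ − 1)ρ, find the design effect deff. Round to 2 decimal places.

deff = 1 + (7 − 1)·0.182 = 1 + 1.092 = 2.092.

2.09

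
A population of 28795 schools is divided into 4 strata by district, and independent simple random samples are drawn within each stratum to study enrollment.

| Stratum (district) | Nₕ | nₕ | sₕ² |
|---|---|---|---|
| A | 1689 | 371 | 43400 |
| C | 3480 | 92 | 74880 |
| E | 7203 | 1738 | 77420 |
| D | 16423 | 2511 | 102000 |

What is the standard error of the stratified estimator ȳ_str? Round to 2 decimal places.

Var(ȳ_str) = Σₕ Wₕ²(1 − fₕ)sₕ²/nₕ with Wₕ = Nₕ/N, N = 28795.
A: Wₕ = 0.05865602; term = 0.05865602²·(1 − 0.21965660)·43400/371 = 0.31407019.
C: Wₕ = 0.12085431; term = 0.12085431²·(1 − 0.02643678)·74880/92 = 11.573547.
E: Wₕ = 0.25014760; term = 0.25014760²·(1 − 0.24128835)·77420/1738 = 2.1148171.
D: Wₕ = 0.57034207; term = 0.57034207²·(1 − 0.15289533)·102000/2511 = 11.193383.
Sum = 25.195817.
SE = √(25.195817) = 5.02.

5.02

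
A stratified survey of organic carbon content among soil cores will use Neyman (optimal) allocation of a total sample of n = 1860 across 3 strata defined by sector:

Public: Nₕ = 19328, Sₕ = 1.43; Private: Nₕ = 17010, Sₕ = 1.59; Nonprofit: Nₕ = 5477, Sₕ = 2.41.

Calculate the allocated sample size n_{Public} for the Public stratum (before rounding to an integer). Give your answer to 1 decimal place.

757.3

Neyman allocation: nₕ = n·NₕSₕ / Σⱼ NⱼSⱼ.
Σ NⱼSⱼ = 19328·1.43 + 17010·1.59 + 5477·2.41 = 67884.51.
n_{Public} = 1860·19328·1.43 / 67884.51 = 757.3.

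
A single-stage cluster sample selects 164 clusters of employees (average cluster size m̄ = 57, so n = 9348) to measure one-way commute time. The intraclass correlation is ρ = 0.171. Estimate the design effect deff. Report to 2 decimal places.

10.58

deff = 1 + (57 − 1)·0.171 = 1 + 9.576 = 10.576.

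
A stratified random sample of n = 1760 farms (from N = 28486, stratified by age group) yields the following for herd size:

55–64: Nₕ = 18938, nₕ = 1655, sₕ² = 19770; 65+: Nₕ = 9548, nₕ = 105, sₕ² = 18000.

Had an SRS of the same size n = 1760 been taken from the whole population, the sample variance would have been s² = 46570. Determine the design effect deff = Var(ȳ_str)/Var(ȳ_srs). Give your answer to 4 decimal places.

0.9614

Var(ȳ_str) = Σ Wₕ²(1−fₕ)sₕ²/nₕ with Wₕ = Nₕ/28486:
  55–64: (18938/28486)²·(1−1655/18938)·19770/1655 = 4.818357
  65+: (9548/28486)²·(1−105/9548)·18000/105 = 19.047705
  → Var(ȳ_str) = 23.866062.
Var(ȳ_srs) = (1 − 1760/28486)·46570/1760 = 24.825389.
deff = 23.866062 / 24.825389 = 0.9614.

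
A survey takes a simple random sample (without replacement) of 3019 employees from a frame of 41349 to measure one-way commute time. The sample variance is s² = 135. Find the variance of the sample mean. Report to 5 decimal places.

0.04145

Under SRS without replacement, Var(ȳ) = (1 − f)·s²/n with f = n/N = 3019/41349 = 0.07301265.
Var(ȳ) = (1 − 0.07301265)·135/3019 = 0.92698735·0.044716794 = 0.041451902.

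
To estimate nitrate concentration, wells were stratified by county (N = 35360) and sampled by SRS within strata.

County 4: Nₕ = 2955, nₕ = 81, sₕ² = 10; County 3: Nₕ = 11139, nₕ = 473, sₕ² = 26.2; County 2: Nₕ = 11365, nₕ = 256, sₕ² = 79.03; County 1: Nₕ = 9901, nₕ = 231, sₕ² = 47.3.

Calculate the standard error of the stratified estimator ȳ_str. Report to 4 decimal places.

Var(ȳ_str) = Σₕ Wₕ²(1 − fₕ)sₕ²/nₕ with Wₕ = Nₕ/N, N = 35360.
County 4: Wₕ = 0.08356900; term = 0.08356900²·(1 − 0.02741117)·10/81 = 8.3856111 × 10^-4.
County 3: Wₕ = 0.31501697; term = 0.31501697²·(1 − 0.04246342)·26.2/473 = 0.0052633642.
County 2: Wₕ = 0.32140837; term = 0.32140837²·(1 − 0.02252530)·79.03/256 = 0.03117252.
County 1: Wₕ = 0.28000566; term = 0.28000566²·(1 − 0.02333098)·47.3/231 = 0.015679427.
Sum = 0.052953872.
SE = √(0.052953872) = 0.2301.

0.2301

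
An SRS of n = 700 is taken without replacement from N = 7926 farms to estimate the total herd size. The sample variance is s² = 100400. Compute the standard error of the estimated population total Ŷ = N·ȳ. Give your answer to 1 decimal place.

90634.6

Var(Ŷ) = N²·Var(ȳ) = N²·(1 − n/N)·s²/n.
f = 700/7926 = 0.08831693; Var(ȳ) = 0.91168307·100400/700 = 130.7614.
Var(Ŷ) = 7926² · 130.7614 = 8.2146242 × 10^9.
SE(Ŷ) = √(8.2146242 × 10^9) = 90634.6.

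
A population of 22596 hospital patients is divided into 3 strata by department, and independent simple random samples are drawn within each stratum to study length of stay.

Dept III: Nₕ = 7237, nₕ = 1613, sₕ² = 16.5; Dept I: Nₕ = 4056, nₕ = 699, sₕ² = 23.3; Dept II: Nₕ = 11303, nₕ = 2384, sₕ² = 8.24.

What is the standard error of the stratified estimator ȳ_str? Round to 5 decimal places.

Var(ȳ_str) = Σₕ Wₕ²(1 − fₕ)sₕ²/nₕ with Wₕ = Nₕ/N, N = 22596.
Dept III: Wₕ = 0.32027793; term = 0.32027793²·(1 − 0.22288241)·16.5/1613 = 8.1543684 × 10^-4.
Dept I: Wₕ = 0.17950080; term = 0.17950080²·(1 − 0.17233728)·23.3/699 = 8.8892455 × 10^-4.
Dept II: Wₕ = 0.50022128; term = 0.50022128²·(1 − 0.21091746)·8.24/2384 = 6.824451 × 10^-4.
Sum = 0.0023868065.
SE = √(0.0023868065) = 0.04885.

0.04885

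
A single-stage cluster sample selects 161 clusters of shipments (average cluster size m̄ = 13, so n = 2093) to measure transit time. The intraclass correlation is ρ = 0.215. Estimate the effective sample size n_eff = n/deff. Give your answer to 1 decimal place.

deff = 1 + (13 − 1)·0.215 = 1 + 2.58 = 3.58.
n_eff = 2093 / 3.58 = 584.6.

584.6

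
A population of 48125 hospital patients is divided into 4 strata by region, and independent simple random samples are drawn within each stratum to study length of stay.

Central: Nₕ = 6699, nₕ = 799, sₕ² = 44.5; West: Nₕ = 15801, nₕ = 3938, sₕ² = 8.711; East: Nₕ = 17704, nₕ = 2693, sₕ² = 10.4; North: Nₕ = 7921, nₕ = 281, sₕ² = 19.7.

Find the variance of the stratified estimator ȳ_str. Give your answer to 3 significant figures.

0.00340

Var(ȳ_str) = Σₕ Wₕ²(1 − fₕ)sₕ²/nₕ with Wₕ = Nₕ/N, N = 48125.
Central: Wₕ = 0.13920000; term = 0.13920000²·(1 − 0.11927153)·44.5/799 = 9.5045976 × 10^-4.
West: Wₕ = 0.32833247; term = 0.32833247²·(1 − 0.24922473)·8.711/3938 = 1.7903169 × 10^-4.
East: Wₕ = 0.36787532; term = 0.36787532²·(1 − 0.15211252)·10.4/2693 = 4.4313548 × 10^-4.
North: Wₕ = 0.16459221; term = 0.16459221²·(1 − 0.03547532)·19.7/281 = 0.0018318579.
Sum = 0.0034044848.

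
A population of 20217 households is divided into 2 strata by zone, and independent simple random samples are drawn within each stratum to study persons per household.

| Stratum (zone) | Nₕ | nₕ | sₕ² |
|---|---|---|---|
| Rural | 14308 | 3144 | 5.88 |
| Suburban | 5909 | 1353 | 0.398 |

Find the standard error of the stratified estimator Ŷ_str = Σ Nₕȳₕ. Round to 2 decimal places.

Var(Ŷ_str) = Σₕ Nₕ²(1 − fₕ)sₕ²/nₕ.
Rural: 14308²·(1 − 3144/14308)·5.88/3144 = 298740.12.
Suburban: 5909²·(1 − 1353/5909)·0.398/1353 = 7919.2304.
Sum = 306659.35.
SE = √(306659.35) = 553.77.

553.77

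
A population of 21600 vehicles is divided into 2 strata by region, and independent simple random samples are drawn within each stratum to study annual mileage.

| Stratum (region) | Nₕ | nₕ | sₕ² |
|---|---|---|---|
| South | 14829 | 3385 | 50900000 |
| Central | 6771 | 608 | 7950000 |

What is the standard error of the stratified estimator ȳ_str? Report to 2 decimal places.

81.48

Var(ȳ_str) = Σₕ Wₕ²(1 − fₕ)sₕ²/nₕ with Wₕ = Nₕ/N, N = 21600.
South: Wₕ = 0.68652778; term = 0.68652778²·(1 − 0.22826893)·50900000/3385 = 5469.4206.
Central: Wₕ = 0.31347222; term = 0.31347222²·(1 − 0.08979471)·7950000/608 = 1169.5022.
Sum = 6638.9228.
SE = √(6638.9228) = 81.48.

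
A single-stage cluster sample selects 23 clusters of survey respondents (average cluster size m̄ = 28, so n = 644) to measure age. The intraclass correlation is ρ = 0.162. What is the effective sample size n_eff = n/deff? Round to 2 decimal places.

119.84

deff = 1 + (28 − 1)·0.162 = 1 + 4.374 = 5.374.
n_eff = 644 / 5.374 = 119.84.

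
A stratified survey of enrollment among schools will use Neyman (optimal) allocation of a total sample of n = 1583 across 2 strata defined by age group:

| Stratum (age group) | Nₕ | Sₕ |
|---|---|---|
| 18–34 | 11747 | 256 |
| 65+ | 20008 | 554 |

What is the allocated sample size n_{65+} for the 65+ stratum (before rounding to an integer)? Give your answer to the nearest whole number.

1245

Neyman allocation: nₕ = n·NₕSₕ / Σⱼ NⱼSⱼ.
Σ NⱼSⱼ = 11747·256 + 20008·554 = 1.4091664 × 10^7.
n_{65+} = 1583·20008·554 / (1.4091664 × 10^7) = 1245.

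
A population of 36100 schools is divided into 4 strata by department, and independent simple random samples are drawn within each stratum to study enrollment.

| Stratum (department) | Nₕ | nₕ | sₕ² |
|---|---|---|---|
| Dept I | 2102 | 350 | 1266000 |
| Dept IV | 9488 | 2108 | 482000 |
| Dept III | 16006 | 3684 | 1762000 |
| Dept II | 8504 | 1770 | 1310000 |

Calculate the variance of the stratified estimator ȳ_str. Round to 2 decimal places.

127.41

Var(ȳ_str) = Σₕ Wₕ²(1 − fₕ)sₕ²/nₕ with Wₕ = Nₕ/N, N = 36100.
Dept I: Wₕ = 0.05822715; term = 0.05822715²·(1 − 0.16650809)·1266000/350 = 10.221581.
Dept IV: Wₕ = 0.26282548; term = 0.26282548²·(1 − 0.22217538)·482000/2108 = 12.285506.
Dept III: Wₕ = 0.44337950; term = 0.44337950²·(1 − 0.23016369)·1762000/3684 = 72.382886.
Dept II: Wₕ = 0.23556787; term = 0.23556787²·(1 − 0.20813735)·1310000/1770 = 32.522205.
Sum = 127.41218.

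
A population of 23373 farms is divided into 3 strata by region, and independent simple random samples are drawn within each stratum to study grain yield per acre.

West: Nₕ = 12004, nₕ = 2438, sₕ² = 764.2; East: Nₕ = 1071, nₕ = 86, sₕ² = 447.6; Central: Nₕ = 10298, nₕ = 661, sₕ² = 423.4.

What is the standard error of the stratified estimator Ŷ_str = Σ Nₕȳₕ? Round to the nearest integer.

Var(Ŷ_str) = Σₕ Nₕ²(1 − fₕ)sₕ²/nₕ.
West: 12004²·(1 − 2438/12004)·764.2/2438 = 3.5993965 × 10^7.
East: 1071²·(1 − 86/1071)·447.6/86 = 5.4905687 × 10^6.
Central: 10298²·(1 − 661/10298)·423.4/661 = 6.3568819 × 10^7.
Sum = 1.0505335 × 10^8.
SE = √(1.0505335 × 10^8) = 10250.

10250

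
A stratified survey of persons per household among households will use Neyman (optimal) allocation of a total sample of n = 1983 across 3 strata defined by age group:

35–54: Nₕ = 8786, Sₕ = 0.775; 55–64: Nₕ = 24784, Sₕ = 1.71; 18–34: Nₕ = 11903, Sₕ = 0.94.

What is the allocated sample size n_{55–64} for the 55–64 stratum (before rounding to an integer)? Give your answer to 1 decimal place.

Neyman allocation: nₕ = n·NₕSₕ / Σⱼ NⱼSⱼ.
Σ NⱼSⱼ = 8786·0.775 + 24784·1.71 + 11903·0.94 = 60378.61.
n_{55–64} = 1983·24784·1.71 / 60378.61 = 1391.9.

1391.9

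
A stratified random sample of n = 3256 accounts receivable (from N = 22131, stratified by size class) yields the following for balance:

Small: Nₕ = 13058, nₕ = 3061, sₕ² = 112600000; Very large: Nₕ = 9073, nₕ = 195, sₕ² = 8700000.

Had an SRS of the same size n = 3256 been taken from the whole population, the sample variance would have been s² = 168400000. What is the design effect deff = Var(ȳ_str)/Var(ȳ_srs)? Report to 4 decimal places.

Var(ȳ_str) = Σ Wₕ²(1−fₕ)sₕ²/nₕ with Wₕ = Nₕ/22131:
  Small: (13058/22131)²·(1−3061/13058)·112600000/3061 = 9804.3621
  Very large: (9073/22131)²·(1−195/9073)·8700000/195 = 7337.5085
  → Var(ȳ_str) = 17141.871.
Var(ȳ_srs) = (1 − 3256/22131)·168400000/3256 = 44110.666.
deff = 17141.871 / 44110.666 = 0.3886.

0.3886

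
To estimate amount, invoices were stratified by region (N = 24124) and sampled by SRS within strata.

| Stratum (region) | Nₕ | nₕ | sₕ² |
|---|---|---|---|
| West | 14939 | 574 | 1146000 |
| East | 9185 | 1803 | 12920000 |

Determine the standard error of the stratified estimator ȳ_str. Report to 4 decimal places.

39.6369

Var(ȳ_str) = Σₕ Wₕ²(1 − fₕ)sₕ²/nₕ with Wₕ = Nₕ/N, N = 24124.
West: Wₕ = 0.61925883; term = 0.61925883²·(1 − 0.03842292)·1146000/574 = 736.2092.
East: Wₕ = 0.38074117; term = 0.38074117²·(1 − 0.19629831)·12920000/1803 = 834.87479.
Sum = 1571.084.
SE = √(1571.084) = 39.6369.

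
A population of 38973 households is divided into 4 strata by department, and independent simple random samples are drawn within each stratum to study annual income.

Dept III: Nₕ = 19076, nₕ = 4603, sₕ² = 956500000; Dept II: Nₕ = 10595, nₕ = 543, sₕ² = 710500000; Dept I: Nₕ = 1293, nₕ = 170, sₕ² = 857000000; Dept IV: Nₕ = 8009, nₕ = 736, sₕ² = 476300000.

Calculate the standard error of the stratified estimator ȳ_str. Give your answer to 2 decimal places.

398.94

Var(ȳ_str) = Σₕ Wₕ²(1 − fₕ)sₕ²/nₕ with Wₕ = Nₕ/N, N = 38973.
Dept III: Wₕ = 0.48946707; term = 0.48946707²·(1 − 0.24129797)·956500000/4603 = 37771.323.
Dept II: Wₕ = 0.27185487; term = 0.27185487²·(1 − 0.05125059)·710500000/543 = 91746.608.
Dept I: Wₕ = 0.03317681; term = 0.03317681²·(1 − 0.13147718)·857000000/170 = 4819.2839.
Dept IV: Wₕ = 0.20550124; term = 0.20550124²·(1 − 0.09189662)·476300000/736 = 24818.011.
Sum = 159155.23.
SE = √(159155.23) = 398.94.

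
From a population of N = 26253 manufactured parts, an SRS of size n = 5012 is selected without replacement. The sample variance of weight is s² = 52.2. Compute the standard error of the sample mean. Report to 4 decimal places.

0.0918

Under SRS without replacement, Var(ȳ) = (1 − f)·s²/n with f = n/N = 5012/26253 = 0.19091151.
Var(ȳ) = (1 − 0.19091151)·52.2/5012 = 0.80908849·0.010415004 = 0.0084266598.
SE(ȳ) = √(0.0084266598) = 0.0918.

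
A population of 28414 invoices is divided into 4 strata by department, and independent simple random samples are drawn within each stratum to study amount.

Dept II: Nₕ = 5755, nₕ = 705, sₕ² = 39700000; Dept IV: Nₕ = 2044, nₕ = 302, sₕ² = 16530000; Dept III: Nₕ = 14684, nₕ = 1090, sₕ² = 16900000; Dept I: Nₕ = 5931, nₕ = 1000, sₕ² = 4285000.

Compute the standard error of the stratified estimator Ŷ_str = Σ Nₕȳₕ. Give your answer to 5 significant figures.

Var(Ŷ_str) = Σₕ Nₕ²(1 − fₕ)sₕ²/nₕ.
Dept II: 5755²·(1 − 705/5755)·39700000/705 = 1.6365832 × 10^12.
Dept IV: 2044²·(1 − 302/2044)·16530000/302 = 1.9489242 × 10^11.
Dept III: 14684²·(1 − 1090/14684)·16900000/1090 = 3.0949372 × 10^12.
Dept I: 5931²·(1 − 1000/5931)·4285000/1000 = 1.2531809 × 10^11.
Sum = 5.0517309 × 10^12.
SE = √(5.0517309 × 10^12) = 2.2476 × 10^6.

2.2476 × 10^6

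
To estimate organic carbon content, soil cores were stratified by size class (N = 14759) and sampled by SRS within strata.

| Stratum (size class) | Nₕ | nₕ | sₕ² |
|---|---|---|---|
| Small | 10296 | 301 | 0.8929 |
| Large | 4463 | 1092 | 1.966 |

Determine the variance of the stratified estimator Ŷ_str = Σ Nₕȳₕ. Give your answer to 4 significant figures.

Var(Ŷ_str) = Σₕ Nₕ²(1 − fₕ)sₕ²/nₕ.
Small: 10296²·(1 − 301/10296)·0.8929/301 = 305272.48.
Large: 4463²·(1 − 1092/4463)·1.966/1092 = 27086.102.
Sum = 332358.58.

332400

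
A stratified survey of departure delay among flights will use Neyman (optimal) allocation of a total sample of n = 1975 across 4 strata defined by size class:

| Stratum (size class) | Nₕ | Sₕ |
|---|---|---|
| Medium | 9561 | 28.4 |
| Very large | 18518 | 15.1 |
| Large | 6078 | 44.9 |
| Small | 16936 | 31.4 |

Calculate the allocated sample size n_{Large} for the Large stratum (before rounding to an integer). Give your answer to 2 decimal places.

397.52

Neyman allocation: nₕ = n·NₕSₕ / Σⱼ NⱼSⱼ.
Σ NⱼSⱼ = 9561·28.4 + 18518·15.1 + 6078·44.9 + 16936·31.4 = 1.3558468 × 10^6.
n_{Large} = 1975·6078·44.9 / (1.3558468 × 10^6) = 397.52.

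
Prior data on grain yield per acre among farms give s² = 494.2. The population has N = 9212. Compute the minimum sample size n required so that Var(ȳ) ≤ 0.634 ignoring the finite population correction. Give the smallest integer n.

Without fpc, n₀ = s²/D = 494.2/0.634 = 779.4953.
Rounding up, n = 780.

780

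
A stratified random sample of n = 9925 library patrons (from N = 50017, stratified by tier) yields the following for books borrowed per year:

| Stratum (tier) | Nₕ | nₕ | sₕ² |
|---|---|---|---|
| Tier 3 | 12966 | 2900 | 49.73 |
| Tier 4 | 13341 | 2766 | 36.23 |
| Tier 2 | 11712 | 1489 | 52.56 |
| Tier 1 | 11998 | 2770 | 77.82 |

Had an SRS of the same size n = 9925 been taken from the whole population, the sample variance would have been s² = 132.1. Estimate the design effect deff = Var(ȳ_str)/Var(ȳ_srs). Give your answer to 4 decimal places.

Var(ȳ_str) = Σ Wₕ²(1−fₕ)sₕ²/nₕ with Wₕ = Nₕ/50017:
  Tier 3: (12966/50017)²·(1−2900/12966)·49.73/2900 = 8.9463962 × 10^-4
  Tier 4: (13341/50017)²·(1−2766/13341)·36.23/2766 = 7.386686 × 10^-4
  Tier 2: (11712/50017)²·(1−1489/11712)·52.56/1489 = 0.001689409
  Tier 1: (11998/50017)²·(1−2770/11998)·77.82/2770 = 0.0012433478
  → Var(ȳ_str) = 0.004566065.
Var(ȳ_srs) = (1 − 9925/50017)·132.1/9925 = 0.010668722.
deff = 0.004566065 / 0.010668722 = 0.4280.

0.4280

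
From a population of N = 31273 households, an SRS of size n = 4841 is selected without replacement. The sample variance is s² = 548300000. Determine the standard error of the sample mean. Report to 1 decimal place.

Under SRS without replacement, Var(ȳ) = (1 − f)·s²/n with f = n/N = 4841/31273 = 0.15479807.
Var(ȳ) = (1 − 0.15479807)·548300000/4841 = 0.84520193·113261.72 = 95729.027.
SE(ȳ) = √(95729.027) = 309.4.

309.4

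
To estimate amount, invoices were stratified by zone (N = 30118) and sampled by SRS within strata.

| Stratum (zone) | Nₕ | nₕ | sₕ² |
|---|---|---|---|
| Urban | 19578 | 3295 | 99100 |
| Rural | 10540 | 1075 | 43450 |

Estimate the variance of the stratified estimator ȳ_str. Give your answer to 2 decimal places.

15.02

Var(ȳ_str) = Σₕ Wₕ²(1 − fₕ)sₕ²/nₕ with Wₕ = Nₕ/N, N = 30118.
Urban: Wₕ = 0.65004316; term = 0.65004316²·(1 − 0.16830115)·99100/3295 = 10.569848.
Rural: Wₕ = 0.34995684; term = 0.34995684²·(1 − 0.10199241)·43450/1075 = 4.4451896.
Sum = 15.015038.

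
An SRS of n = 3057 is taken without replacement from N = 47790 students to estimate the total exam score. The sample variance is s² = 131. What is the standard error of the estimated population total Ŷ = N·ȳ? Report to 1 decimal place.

Var(Ŷ) = N²·Var(ȳ) = N²·(1 − n/N)·s²/n.
f = 3057/47790 = 0.06396736; Var(ȳ) = 0.93603264·131/3057 = 0.040111311.
Var(Ŷ) = 47790² · 0.040111311 = 9.1609585 × 10^7.
SE(Ŷ) = √(9.1609585 × 10^7) = 9571.3.

9571.3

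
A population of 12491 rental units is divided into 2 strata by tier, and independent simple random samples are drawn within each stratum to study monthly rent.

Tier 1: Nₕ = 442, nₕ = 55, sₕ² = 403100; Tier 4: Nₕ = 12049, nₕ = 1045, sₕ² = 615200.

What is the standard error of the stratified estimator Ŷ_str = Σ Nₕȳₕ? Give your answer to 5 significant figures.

281620

Var(Ŷ_str) = Σₕ Nₕ²(1 − fₕ)sₕ²/nₕ.
Tier 1: 442²·(1 − 55/442)·403100/55 = 1.2536703 × 10^9.
Tier 4: 12049²·(1 − 1045/12049)·615200/1045 = 7.8055161 × 10^10.
Sum = 7.9308831 × 10^10.
SE = √(7.9308831 × 10^10) = 281620.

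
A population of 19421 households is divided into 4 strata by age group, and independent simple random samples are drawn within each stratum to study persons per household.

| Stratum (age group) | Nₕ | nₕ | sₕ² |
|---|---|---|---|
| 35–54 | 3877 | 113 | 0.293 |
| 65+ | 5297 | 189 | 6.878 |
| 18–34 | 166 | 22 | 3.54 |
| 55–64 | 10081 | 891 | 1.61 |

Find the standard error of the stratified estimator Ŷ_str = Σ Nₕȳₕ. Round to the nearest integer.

1093

Var(Ŷ_str) = Σₕ Nₕ²(1 − fₕ)sₕ²/nₕ.
35–54: 3877²·(1 − 113/3877)·0.293/113 = 37838.559.
65+: 5297²·(1 − 189/5297)·6.878/189 = 984648.51.
18–34: 166²·(1 − 22/166)·3.54/22 = 3846.3709.
55–64: 10081²·(1 − 891/10081)·1.61/891 = 167404.57.
Sum = 1.193738 × 10^6.
SE = √(1.193738 × 10^6) = 1093.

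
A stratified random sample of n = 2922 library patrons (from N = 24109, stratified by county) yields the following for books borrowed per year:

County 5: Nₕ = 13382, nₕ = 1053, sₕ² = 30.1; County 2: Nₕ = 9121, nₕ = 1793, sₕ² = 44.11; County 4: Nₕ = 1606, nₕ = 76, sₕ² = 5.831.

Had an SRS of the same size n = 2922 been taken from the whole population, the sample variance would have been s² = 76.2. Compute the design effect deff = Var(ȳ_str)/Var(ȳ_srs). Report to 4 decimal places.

0.4916

Var(ȳ_str) = Σ Wₕ²(1−fₕ)sₕ²/nₕ with Wₕ = Nₕ/24109:
  County 5: (13382/24109)²·(1−1053/13382)·30.1/1053 = 0.0081138805
  County 2: (9121/24109)²·(1−1793/9121)·44.11/1793 = 0.0028289566
  County 4: (1606/24109)²·(1−76/1606)·5.831/76 = 3.2434561 × 10^-4
  → Var(ȳ_str) = 0.011267183.
Var(ȳ_srs) = (1 − 2922/24109)·76.2/2922 = 0.022917383.
deff = 0.011267183 / 0.022917383 = 0.4916.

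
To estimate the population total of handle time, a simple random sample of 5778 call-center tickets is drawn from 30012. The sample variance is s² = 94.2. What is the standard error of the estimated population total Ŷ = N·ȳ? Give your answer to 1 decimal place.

3443.5

Var(Ŷ) = N²·Var(ȳ) = N²·(1 − n/N)·s²/n.
f = 5778/30012 = 0.19252299; Var(ȳ) = 0.80747701·94.2/5778 = 0.013164475.
Var(Ŷ) = 30012² · 0.013164475 = 1.1857508 × 10^7.
SE(Ŷ) = √(1.1857508 × 10^7) = 3443.5.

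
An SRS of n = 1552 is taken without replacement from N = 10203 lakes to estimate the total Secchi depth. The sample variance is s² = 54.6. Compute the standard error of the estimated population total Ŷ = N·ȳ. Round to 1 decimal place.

1762.2

Var(Ŷ) = N²·Var(ȳ) = N²·(1 − n/N)·s²/n.
f = 1552/10203 = 0.15211212; Var(ȳ) = 0.84788788·54.6/1552 = 0.029829045.
Var(Ŷ) = 10203² · 0.029829045 = 3.1052396 × 10^6.
SE(Ŷ) = √(3.1052396 × 10^6) = 1762.2.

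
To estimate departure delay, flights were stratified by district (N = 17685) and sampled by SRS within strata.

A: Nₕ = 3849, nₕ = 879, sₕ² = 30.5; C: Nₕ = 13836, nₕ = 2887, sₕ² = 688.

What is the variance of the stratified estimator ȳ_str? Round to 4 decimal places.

0.1167

Var(ȳ_str) = Σₕ Wₕ²(1 − fₕ)sₕ²/nₕ with Wₕ = Nₕ/N, N = 17685.
A: Wₕ = 0.21764207; term = 0.21764207²·(1 − 0.22837101)·30.5/879 = 0.001268251.
C: Wₕ = 0.78235793; term = 0.78235793²·(1 − 0.20865857)·688/2887 = 0.11542943.
Sum = 0.11669768.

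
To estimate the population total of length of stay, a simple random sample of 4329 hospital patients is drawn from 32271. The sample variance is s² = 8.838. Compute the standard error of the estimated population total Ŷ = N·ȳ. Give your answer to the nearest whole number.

1357

Var(Ŷ) = N²·Var(ȳ) = N²·(1 − n/N)·s²/n.
f = 4329/32271 = 0.13414521; Var(ȳ) = 0.86585479·8.838/4329 = 0.0017677119.
Var(Ŷ) = 32271² · 0.0017677119 = 1.840926 × 10^6.
SE(Ŷ) = √(1.840926 × 10^6) = 1357.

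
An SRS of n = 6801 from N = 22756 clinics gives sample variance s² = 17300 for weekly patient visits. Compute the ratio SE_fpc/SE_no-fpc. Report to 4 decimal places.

0.8373

f = n/N = 6801/22756 = 0.29886623.
SE_no-fpc = √(s²/n) = 1.5949118; SE_fpc = √((1−f)s²/n) = 1.3354791.
Ratio = √(1−f) = 0.83733731.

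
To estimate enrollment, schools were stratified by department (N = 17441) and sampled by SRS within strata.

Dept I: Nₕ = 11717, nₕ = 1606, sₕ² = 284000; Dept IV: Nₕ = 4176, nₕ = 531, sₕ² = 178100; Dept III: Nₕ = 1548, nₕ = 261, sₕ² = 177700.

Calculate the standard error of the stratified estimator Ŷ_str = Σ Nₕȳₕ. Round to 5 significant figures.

Var(Ŷ_str) = Σₕ Nₕ²(1 − fₕ)sₕ²/nₕ.
Dept I: 11717²·(1 − 1606/11717)·284000/1606 = 2.0949967 × 10^10.
Dept IV: 4176²·(1 − 531/4176)·178100/531 = 5.1053723 × 10^9.
Dept III: 1548²·(1 − 261/1548)·177700/261 = 1.356427 × 10^9.
Sum = 2.7411766 × 10^10.
SE = √(2.7411766 × 10^10) = 165560.

165560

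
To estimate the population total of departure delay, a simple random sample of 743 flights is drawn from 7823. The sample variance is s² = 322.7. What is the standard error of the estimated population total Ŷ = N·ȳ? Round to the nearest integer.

Var(Ŷ) = N²·Var(ȳ) = N²·(1 − n/N)·s²/n.
f = 743/7823 = 0.09497635; Var(ȳ) = 0.90502365·322.7/743 = 0.39307016.
Var(Ŷ) = 7823² · 0.39307016 = 2.405563 × 10^7.
SE(Ŷ) = √(2.405563 × 10^7) = 4905.

4905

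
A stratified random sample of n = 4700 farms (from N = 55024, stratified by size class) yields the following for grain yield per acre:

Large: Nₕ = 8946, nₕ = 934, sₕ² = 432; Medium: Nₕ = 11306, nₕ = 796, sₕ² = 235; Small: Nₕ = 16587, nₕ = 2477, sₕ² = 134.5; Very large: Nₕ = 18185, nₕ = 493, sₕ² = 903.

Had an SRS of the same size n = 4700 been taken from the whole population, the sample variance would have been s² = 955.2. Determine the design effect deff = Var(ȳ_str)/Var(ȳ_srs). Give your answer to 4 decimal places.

1.1910

Var(ȳ_str) = Σ Wₕ²(1−fₕ)sₕ²/nₕ with Wₕ = Nₕ/55024:
  Large: (8946/55024)²·(1−934/8946)·432/934 = 0.010949704
  Medium: (11306/55024)²·(1−796/11306)·235/796 = 0.011586764
  Small: (16587/55024)²·(1−2477/16587)·134.5/2477 = 0.0041974624
  Very large: (18185/55024)²·(1−493/18185)·903/493 = 0.1946376
  → Var(ȳ_str) = 0.22137153.
Var(ȳ_srs) = (1 − 4700/55024)·955.2/4700 = 0.18587434.
deff = 0.22137153 / 0.18587434 = 1.1910.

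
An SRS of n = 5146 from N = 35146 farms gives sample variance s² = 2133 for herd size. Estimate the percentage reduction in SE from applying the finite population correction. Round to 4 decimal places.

7.6105

f = n/N = 5146/35146 = 0.14641780.
SE_no-fpc = √(s²/n) = 0.64381418; SE_fpc = √((1−f)s²/n) = 0.59481678.
Ratio = √(1−f) = 0.92389512. Reduction = 100·(1 − 0.92389512) = 7.6105%.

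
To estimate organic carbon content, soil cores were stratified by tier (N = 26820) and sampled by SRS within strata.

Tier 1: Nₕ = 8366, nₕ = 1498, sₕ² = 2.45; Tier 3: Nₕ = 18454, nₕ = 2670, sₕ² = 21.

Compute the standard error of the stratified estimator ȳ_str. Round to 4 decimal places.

0.0576

Var(ȳ_str) = Σₕ Wₕ²(1 − fₕ)sₕ²/nₕ with Wₕ = Nₕ/N, N = 26820.
Tier 1: Wₕ = 0.31193139; term = 0.31193139²·(1 − 0.17905809)·2.45/1498 = 1.3064262 × 10^-4.
Tier 3: Wₕ = 0.68806861; term = 0.68806861²·(1 − 0.14468408)·21/2670 = 0.0031849167.
Sum = 0.0033155593.
SE = √(0.0033155593) = 0.0576.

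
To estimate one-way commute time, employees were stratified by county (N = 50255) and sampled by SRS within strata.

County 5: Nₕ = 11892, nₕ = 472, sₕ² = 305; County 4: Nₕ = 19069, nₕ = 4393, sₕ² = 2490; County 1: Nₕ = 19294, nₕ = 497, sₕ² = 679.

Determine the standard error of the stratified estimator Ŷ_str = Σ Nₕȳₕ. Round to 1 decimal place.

Var(Ŷ_str) = Σₕ Nₕ²(1 − fₕ)sₕ²/nₕ.
County 5: 11892²·(1 − 472/11892)·305/472 = 8.7756409 × 10^7.
County 4: 19069²·(1 − 4393/19069)·2490/4393 = 1.5862578 × 10^8.
County 1: 19294²·(1 − 497/19294)·679/497 = 4.954778 × 10^8.
Sum = 7.4185999 × 10^8.
SE = √(7.4185999 × 10^8) = 27237.1.

27237.1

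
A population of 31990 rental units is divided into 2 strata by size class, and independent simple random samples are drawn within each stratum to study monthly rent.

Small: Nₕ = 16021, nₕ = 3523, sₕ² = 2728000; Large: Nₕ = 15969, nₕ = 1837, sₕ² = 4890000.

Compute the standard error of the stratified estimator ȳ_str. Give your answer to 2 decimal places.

Var(ȳ_str) = Σₕ Wₕ²(1 − fₕ)sₕ²/nₕ with Wₕ = Nₕ/N, N = 31990.
Small: Wₕ = 0.50081275; term = 0.50081275²·(1 − 0.21989888)·2728000/3523 = 151.50724.
Large: Wₕ = 0.49918725; term = 0.49918725²·(1 − 0.11503538)·4890000/1837 = 587.01956.
Sum = 738.5268.
SE = √(738.5268) = 27.18.

27.18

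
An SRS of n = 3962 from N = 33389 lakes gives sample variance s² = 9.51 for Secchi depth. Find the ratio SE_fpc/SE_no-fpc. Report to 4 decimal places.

0.9388

f = n/N = 3962/33389 = 0.11866183.
SE_no-fpc = √(s²/n) = 0.048992886; SE_fpc = √((1−f)s²/n) = 0.045994332.
Ratio = √(1−f) = 0.93879613.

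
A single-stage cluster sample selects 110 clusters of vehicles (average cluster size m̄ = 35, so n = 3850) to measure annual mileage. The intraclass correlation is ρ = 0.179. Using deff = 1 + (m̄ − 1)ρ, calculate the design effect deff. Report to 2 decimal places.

deff = 1 + (35 − 1)·0.179 = 1 + 6.086 = 7.086.

7.09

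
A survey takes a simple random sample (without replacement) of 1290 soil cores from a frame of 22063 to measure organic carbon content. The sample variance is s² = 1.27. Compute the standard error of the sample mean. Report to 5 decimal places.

Under SRS without replacement, Var(ȳ) = (1 − f)·s²/n with f = n/N = 1290/22063 = 0.05846893.
Var(ȳ) = (1 − 0.05846893)·1.27/1290 = 0.94153107·9.8449612 × 10^-4 = 9.2693369 × 10^-4.
SE(ȳ) = √(9.2693369 × 10^-4) = 0.03045.

0.03045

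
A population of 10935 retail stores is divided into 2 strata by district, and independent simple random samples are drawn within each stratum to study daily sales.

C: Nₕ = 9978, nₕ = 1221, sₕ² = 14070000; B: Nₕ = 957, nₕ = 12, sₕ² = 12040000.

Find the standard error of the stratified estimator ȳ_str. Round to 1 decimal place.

126.5

Var(ȳ_str) = Σₕ Wₕ²(1 − fₕ)sₕ²/nₕ with Wₕ = Nₕ/N, N = 10935.
C: Wₕ = 0.91248285; term = 0.91248285²·(1 − 0.12236921)·14070000/1221 = 8420.5354.
B: Wₕ = 0.08751715; term = 0.08751715²·(1 − 0.01253918)·12040000/12 = 7588.4209.
Sum = 16008.956.
SE = √(16008.956) = 126.5.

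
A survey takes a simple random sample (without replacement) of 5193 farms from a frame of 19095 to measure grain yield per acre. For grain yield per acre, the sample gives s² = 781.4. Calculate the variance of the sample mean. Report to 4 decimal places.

Under SRS without replacement, Var(ȳ) = (1 − f)·s²/n with f = n/N = 5193/19095 = 0.27195601.
Var(ȳ) = (1 − 0.27195601)·781.4/5193 = 0.72804399·0.15047179 = 0.10955008.

0.1096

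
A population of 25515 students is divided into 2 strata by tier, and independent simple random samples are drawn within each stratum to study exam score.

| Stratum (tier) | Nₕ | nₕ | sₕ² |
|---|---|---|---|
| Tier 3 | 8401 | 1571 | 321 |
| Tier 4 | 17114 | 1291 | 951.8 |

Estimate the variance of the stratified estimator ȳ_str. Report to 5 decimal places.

0.32468

Var(ȳ_str) = Σₕ Wₕ²(1 − fₕ)sₕ²/nₕ with Wₕ = Nₕ/N, N = 25515.
Tier 3: Wₕ = 0.32925730; term = 0.32925730²·(1 − 0.18700155)·321/1571 = 0.018008991.
Tier 4: Wₕ = 0.67074270; term = 0.67074270²·(1 − 0.07543532)·951.8/1291 = 0.30666815.
Sum = 0.32467714.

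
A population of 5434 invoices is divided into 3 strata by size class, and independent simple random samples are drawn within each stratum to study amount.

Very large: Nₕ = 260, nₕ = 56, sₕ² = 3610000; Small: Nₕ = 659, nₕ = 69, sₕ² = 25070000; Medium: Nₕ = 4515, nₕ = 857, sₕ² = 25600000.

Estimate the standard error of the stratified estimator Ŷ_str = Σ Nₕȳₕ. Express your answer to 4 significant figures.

798800

Var(Ŷ_str) = Σₕ Nₕ²(1 − fₕ)sₕ²/nₕ.
Very large: 260²·(1 − 56/260)·3610000/56 = 3.4191857 × 10^9.
Small: 659²·(1 − 69/659)·25070000/69 = 1.4126763 × 10^11.
Medium: 4515²·(1 − 857/4515)·25600000/857 = 4.9335621 × 10^11.
Sum = 6.3804303 × 10^11.
SE = √(6.3804303 × 10^11) = 798800.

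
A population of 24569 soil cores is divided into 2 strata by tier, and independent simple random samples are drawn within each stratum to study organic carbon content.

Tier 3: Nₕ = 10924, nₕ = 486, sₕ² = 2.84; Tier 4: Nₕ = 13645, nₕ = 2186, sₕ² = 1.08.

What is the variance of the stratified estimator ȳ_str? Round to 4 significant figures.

Var(ȳ_str) = Σₕ Wₕ²(1 − fₕ)sₕ²/nₕ with Wₕ = Nₕ/N, N = 24569.
Tier 3: Wₕ = 0.44462534; term = 0.44462534²·(1 − 0.04448920)·2.84/486 = 0.0011038399.
Tier 4: Wₕ = 0.55537466; term = 0.55537466²·(1 − 0.16020520)·1.08/2186 = 1.2797316 × 10^-4.
Sum = 0.0012318131.

0.001232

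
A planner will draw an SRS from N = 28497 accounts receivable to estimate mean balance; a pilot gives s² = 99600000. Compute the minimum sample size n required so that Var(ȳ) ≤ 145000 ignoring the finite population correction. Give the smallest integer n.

687

Without fpc, n₀ = s²/D = 99600000/145000 = 686.8966.
Rounding up, n = 687.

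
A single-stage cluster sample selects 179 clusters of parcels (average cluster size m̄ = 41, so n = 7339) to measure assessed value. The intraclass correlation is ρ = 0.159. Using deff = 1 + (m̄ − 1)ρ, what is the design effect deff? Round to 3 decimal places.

deff = 1 + (41 − 1)·0.159 = 1 + 6.36 = 7.36.

7.360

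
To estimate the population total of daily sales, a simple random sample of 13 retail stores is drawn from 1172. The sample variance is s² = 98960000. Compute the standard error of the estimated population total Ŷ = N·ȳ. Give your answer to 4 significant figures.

3.216 × 10^6

Var(Ŷ) = N²·Var(ȳ) = N²·(1 − n/N)·s²/n.
f = 13/1172 = 0.01109215; Var(ȳ) = 0.98890785·98960000/13 = 7.5278708 × 10^6.
Var(Ŷ) = 1172² · (7.5278708 × 10^6) = 1.0340163 × 10^13.
SE(Ŷ) = √(1.0340163 × 10^13) = 3.216 × 10^6.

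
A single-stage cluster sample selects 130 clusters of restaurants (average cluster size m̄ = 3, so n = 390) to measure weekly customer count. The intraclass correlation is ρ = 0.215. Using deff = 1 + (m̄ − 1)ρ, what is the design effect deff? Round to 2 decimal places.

deff = 1 + (3 − 1)·0.215 = 1 + 0.43 = 1.43.

1.43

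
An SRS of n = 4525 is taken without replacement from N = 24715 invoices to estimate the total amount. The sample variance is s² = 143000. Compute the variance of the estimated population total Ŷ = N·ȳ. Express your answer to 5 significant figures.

Var(Ŷ) = N²·Var(ȳ) = N²·(1 − n/N)·s²/n.
f = 4525/24715 = 0.18308719; Var(ȳ) = 0.81691281·143000/4525 = 25.81625.
Var(Ŷ) = 24715² · 25.81625 = 1.5769372 × 10^10.

1.5769 × 10^10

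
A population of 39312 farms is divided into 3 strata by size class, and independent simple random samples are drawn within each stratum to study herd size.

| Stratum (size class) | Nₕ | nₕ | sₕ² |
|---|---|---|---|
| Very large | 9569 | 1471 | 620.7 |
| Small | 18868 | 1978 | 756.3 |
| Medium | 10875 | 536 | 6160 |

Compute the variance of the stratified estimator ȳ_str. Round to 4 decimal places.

Var(ȳ_str) = Σₕ Wₕ²(1 − fₕ)sₕ²/nₕ with Wₕ = Nₕ/N, N = 39312.
Very large: Wₕ = 0.24341168; term = 0.24341168²·(1 − 0.15372557)·620.7/1471 = 0.02115744.
Small: Wₕ = 0.47995523; term = 0.47995523²·(1 − 0.10483358)·756.3/1978 = 0.078844799.
Medium: Wₕ = 0.27663309; term = 0.27663309²·(1 − 0.04928736)·6160/536 = 0.83612931.
Sum = 0.93613155.

0.9361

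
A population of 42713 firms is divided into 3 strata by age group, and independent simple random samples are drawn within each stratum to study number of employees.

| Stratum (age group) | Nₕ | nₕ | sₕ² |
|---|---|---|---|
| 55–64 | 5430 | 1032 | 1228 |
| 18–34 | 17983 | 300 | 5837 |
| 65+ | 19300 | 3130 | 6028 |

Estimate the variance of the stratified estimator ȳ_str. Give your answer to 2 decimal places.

3.74

Var(ȳ_str) = Σₕ Wₕ²(1 − fₕ)sₕ²/nₕ with Wₕ = Nₕ/N, N = 42713.
55–64: Wₕ = 0.12712757; term = 0.12712757²·(1 − 0.19005525)·1228/1032 = 0.015575915.
18–34: Wₕ = 0.42101936; term = 0.42101936²·(1 − 0.01668242)·5837/300 = 3.3913013.
65+: Wₕ = 0.45185307; term = 0.45185307²·(1 − 0.16217617)·6028/3130 = 0.32943981.
Sum = 3.736317.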